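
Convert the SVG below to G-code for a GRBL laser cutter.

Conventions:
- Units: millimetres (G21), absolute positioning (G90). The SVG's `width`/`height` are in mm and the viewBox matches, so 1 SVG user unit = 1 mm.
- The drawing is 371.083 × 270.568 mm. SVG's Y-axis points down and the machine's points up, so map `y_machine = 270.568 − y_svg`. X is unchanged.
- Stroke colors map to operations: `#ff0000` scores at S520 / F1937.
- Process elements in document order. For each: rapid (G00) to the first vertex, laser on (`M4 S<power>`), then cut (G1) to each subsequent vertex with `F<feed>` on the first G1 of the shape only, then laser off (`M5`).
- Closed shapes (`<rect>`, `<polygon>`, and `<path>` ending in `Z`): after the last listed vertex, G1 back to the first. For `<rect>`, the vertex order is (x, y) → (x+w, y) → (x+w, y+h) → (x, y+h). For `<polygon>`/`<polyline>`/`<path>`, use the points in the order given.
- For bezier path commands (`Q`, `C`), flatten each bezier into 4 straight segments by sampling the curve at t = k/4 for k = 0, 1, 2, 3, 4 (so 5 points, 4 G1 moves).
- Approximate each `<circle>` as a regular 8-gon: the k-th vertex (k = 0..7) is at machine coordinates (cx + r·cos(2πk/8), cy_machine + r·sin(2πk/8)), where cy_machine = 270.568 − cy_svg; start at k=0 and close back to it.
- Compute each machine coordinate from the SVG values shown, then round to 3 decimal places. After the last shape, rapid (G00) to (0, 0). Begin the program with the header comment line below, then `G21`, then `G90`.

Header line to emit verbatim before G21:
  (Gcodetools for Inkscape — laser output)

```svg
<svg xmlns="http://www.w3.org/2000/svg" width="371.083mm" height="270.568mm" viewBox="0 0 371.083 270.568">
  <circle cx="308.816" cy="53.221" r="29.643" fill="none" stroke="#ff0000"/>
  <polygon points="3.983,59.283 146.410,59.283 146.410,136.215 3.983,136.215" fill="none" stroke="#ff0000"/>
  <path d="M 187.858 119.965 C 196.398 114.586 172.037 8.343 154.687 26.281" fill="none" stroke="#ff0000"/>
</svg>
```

1 u = 1 mm; y_m = 270.568 − y.

[1] `<circle>` circle, #ff0000→score S520 F1937: (338.459,217.347) → (329.777,238.308) → (308.816,246.990) → (287.855,238.308) → (279.173,217.347) → (287.855,196.386) → (308.816,187.704) → (329.777,196.386) → (338.459,217.347) (closed)

[2] `<polygon>` rectangle, #ff0000→score S520 F1937: (3.983,211.285) → (146.410,211.285) → (146.410,134.353) → (3.983,134.353) → (3.983,211.285) (closed)

[3] `<path>` cubic bezier, #ff0000→score S520 F1937: (187.858,150.603) → (188.718,170.033) → (180.981,206.189) → (168.390,237.973) → (154.687,244.287)

(Gcodetools for Inkscape — laser output)
G21
G90
G00 X338.459 Y217.347
M4 S520
G1 X329.777 Y238.308 F1937
G1 X308.816 Y246.990
G1 X287.855 Y238.308
G1 X279.173 Y217.347
G1 X287.855 Y196.386
G1 X308.816 Y187.704
G1 X329.777 Y196.386
G1 X338.459 Y217.347
M5
G00 X3.983 Y211.285
M4 S520
G1 X146.410 Y211.285 F1937
G1 X146.410 Y134.353
G1 X3.983 Y134.353
G1 X3.983 Y211.285
M5
G00 X187.858 Y150.603
M4 S520
G1 X188.718 Y170.033 F1937
G1 X180.981 Y206.189
G1 X168.390 Y237.973
G1 X154.687 Y244.287
M5
G00 X0.000 Y0.000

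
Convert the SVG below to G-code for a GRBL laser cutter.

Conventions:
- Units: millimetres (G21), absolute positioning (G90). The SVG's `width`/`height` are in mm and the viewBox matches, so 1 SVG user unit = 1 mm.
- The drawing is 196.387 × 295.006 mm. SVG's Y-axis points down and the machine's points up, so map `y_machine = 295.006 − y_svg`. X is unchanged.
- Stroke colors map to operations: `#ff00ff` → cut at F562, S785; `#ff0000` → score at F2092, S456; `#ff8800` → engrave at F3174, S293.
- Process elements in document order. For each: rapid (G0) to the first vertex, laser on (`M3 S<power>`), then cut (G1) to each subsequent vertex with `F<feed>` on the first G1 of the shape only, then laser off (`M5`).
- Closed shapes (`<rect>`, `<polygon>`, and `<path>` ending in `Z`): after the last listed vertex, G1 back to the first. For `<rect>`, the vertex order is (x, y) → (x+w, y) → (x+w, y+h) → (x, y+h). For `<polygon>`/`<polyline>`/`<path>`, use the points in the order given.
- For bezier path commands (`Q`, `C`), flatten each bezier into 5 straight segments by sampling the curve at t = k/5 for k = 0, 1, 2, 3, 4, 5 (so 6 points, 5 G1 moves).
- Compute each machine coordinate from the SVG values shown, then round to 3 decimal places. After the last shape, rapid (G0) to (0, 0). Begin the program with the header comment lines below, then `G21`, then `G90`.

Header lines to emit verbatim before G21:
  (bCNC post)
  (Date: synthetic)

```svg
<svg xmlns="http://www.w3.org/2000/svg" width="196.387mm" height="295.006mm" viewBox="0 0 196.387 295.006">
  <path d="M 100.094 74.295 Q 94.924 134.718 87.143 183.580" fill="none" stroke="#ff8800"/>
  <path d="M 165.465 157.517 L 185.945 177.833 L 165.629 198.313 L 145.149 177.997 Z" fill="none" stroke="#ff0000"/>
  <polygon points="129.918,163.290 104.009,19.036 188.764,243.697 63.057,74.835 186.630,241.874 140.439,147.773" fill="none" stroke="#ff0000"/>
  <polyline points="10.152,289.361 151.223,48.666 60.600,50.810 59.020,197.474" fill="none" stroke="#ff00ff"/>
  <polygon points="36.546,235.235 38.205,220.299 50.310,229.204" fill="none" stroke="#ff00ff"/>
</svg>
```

(bCNC post)
(Date: synthetic)
G21
G90
G0 X100.094 Y220.711
M3 S293
G1 X97.922 Y197.004 F3174
G1 X95.540 Y174.222
G1 X92.950 Y152.365
G1 X90.151 Y131.433
G1 X87.143 Y111.426
M5
G0 X165.465 Y137.489
M3 S456
G1 X185.945 Y117.173 F2092
G1 X165.629 Y96.693
G1 X145.149 Y117.009
G1 X165.465 Y137.489
M5
G0 X129.918 Y131.716
M3 S456
G1 X104.009 Y275.970 F2092
G1 X188.764 Y51.309
G1 X63.057 Y220.171
G1 X186.630 Y53.132
G1 X140.439 Y147.233
G1 X129.918 Y131.716
M5
G0 X10.152 Y5.645
M3 S785
G1 X151.223 Y246.340 F562
G1 X60.600 Y244.196
G1 X59.020 Y97.532
M5
G0 X36.546 Y59.771
M3 S785
G1 X38.205 Y74.707 F562
G1 X50.310 Y65.802
G1 X36.546 Y59.771
M5
G0 X0.000 Y0.000

Since the viewBox matches the mm dimensions, user units are millimetres directly. The only transform is the Y-flip y_m = 295.006 − y_svg.

Shape 1 is a quadratic bezier drawn with `<path>`. Its stroke #ff8800 means engrave at S293, F3174. After flipping Y the toolpath is (100.094,220.711) → (97.922,197.004) → (95.540,174.222) → (92.950,152.365) → (90.151,131.433) → (87.143,111.426).

Shape 2 is a regular polygon drawn with `<path>`. Its stroke #ff0000 means score at S456, F2092. After flipping Y the toolpath is (165.465,137.489) → (185.945,117.173) → (165.629,96.693) → (145.149,117.009) → (165.465,137.489), returning to the start.

Shape 3 is a closed polygon drawn with `<polygon>`. Its stroke #ff0000 means score at S456, F2092. After flipping Y the toolpath is (129.918,131.716) → (104.009,275.970) → (188.764,51.309) → (63.057,220.171) → (186.630,53.132) → (140.439,147.233) → (129.918,131.716), returning to the start.

Shape 4 is a open polyline drawn with `<polyline>`. Its stroke #ff00ff means cut at S785, F562. After flipping Y the toolpath is (10.152,5.645) → (151.223,246.340) → (60.600,244.196) → (59.020,97.532).

Shape 5 is a regular polygon drawn with `<polygon>`. Its stroke #ff00ff means cut at S785, F562. After flipping Y the toolpath is (36.546,59.771) → (38.205,74.707) → (50.310,65.802) → (36.546,59.771), returning to the start.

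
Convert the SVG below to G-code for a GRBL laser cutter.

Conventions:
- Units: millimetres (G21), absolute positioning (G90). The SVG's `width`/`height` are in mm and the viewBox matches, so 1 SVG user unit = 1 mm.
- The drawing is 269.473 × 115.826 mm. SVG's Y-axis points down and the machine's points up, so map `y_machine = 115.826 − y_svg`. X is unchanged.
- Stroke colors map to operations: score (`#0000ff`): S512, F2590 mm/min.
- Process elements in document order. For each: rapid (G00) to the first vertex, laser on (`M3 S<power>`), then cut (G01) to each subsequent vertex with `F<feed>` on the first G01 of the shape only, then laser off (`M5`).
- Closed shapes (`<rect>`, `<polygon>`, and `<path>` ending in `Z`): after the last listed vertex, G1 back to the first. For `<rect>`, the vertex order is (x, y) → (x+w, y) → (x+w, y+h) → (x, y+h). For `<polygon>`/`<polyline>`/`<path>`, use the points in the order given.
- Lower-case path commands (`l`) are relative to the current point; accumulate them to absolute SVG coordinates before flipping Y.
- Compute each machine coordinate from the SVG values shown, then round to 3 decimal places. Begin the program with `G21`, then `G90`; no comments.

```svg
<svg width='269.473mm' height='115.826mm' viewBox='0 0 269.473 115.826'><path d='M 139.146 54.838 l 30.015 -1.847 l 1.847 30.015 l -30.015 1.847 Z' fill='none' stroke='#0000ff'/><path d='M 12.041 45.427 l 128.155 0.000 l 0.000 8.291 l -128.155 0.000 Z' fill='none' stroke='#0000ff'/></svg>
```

1 u = 1 mm; y_m = 115.826 − y.

[1] `<path>` regular polygon, #0000ff→score S512 F2590: (139.146,60.988) → (169.161,62.835) → (171.008,32.820) → (140.993,30.973) → (139.146,60.988) (closed)

[2] `<path>` rectangle, #0000ff→score S512 F2590: (12.041,70.399) → (140.196,70.399) → (140.196,62.108) → (12.041,62.108) → (12.041,70.399) (closed)

G21
G90
G00 X139.146 Y60.988
M3 S512
G01 X169.161 Y62.835 F2590
G01 X171.008 Y32.820
G01 X140.993 Y30.973
G01 X139.146 Y60.988
M5
G00 X12.041 Y70.399
M3 S512
G01 X140.196 Y70.399 F2590
G01 X140.196 Y62.108
G01 X12.041 Y62.108
G01 X12.041 Y70.399
M5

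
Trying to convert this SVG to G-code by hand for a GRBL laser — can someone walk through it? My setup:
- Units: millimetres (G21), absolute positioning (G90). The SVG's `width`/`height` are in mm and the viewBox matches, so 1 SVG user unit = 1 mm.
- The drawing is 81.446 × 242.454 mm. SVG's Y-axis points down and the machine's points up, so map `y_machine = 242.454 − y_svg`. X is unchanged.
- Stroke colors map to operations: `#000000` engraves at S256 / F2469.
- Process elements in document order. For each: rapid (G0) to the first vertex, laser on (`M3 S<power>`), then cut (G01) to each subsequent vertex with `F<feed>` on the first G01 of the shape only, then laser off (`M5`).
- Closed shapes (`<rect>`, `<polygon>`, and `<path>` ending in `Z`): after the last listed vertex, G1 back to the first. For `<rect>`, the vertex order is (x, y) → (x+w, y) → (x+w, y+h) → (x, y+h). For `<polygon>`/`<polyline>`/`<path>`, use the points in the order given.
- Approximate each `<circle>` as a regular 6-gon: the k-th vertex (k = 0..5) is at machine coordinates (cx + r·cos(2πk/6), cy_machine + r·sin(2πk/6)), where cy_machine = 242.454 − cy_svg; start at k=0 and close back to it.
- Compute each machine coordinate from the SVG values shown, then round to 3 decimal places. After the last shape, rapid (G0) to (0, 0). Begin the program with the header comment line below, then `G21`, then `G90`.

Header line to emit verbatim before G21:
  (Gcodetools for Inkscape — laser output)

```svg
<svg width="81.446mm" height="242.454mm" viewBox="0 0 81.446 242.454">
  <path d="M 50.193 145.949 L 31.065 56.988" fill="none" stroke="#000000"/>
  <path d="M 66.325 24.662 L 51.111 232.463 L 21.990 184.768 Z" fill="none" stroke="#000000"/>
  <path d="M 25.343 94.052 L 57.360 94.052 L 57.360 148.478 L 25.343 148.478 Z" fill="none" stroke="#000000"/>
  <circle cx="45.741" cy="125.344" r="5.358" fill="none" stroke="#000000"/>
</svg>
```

Since the viewBox matches the mm dimensions, user units are millimetres directly. The only transform is the Y-flip y_m = 242.454 − y_svg.

Shape 1 is a line segment drawn with `<path>`. Its stroke #000000 means engrave at S256, F2469. After flipping Y the toolpath is (50.193,96.505) → (31.065,185.466).

Shape 2 is a closed polygon drawn with `<path>`. Its stroke #000000 means engrave at S256, F2469. After flipping Y the toolpath is (66.325,217.792) → (51.111,9.991) → (21.990,57.686) → (66.325,217.792), returning to the start.

Shape 3 is a rectangle drawn with `<path>`. Its stroke #000000 means engrave at S256, F2469. After flipping Y the toolpath is (25.343,148.402) → (57.360,148.402) → (57.360,93.976) → (25.343,93.976) → (25.343,148.402), returning to the start.

Shape 4 is a circle drawn with `<circle>`. Its stroke #000000 means engrave at S256, F2469. After flipping Y the toolpath is (51.099,117.110) → (48.420,121.750) → (43.062,121.750) → (40.383,117.110) → (43.062,112.470) → (48.420,112.470) → (51.099,117.110), returning to the start.

(Gcodetools for Inkscape — laser output)
G21
G90
G0 X50.193 Y96.505
M3 S256
G01 X31.065 Y185.466 F2469
M5
G0 X66.325 Y217.792
M3 S256
G01 X51.111 Y9.991 F2469
G01 X21.990 Y57.686
G01 X66.325 Y217.792
M5
G0 X25.343 Y148.402
M3 S256
G01 X57.360 Y148.402 F2469
G01 X57.360 Y93.976
G01 X25.343 Y93.976
G01 X25.343 Y148.402
M5
G0 X51.099 Y117.110
M3 S256
G01 X48.420 Y121.750 F2469
G01 X43.062 Y121.750
G01 X40.383 Y117.110
G01 X43.062 Y112.470
G01 X48.420 Y112.470
G01 X51.099 Y117.110
M5
G0 X0.000 Y0.000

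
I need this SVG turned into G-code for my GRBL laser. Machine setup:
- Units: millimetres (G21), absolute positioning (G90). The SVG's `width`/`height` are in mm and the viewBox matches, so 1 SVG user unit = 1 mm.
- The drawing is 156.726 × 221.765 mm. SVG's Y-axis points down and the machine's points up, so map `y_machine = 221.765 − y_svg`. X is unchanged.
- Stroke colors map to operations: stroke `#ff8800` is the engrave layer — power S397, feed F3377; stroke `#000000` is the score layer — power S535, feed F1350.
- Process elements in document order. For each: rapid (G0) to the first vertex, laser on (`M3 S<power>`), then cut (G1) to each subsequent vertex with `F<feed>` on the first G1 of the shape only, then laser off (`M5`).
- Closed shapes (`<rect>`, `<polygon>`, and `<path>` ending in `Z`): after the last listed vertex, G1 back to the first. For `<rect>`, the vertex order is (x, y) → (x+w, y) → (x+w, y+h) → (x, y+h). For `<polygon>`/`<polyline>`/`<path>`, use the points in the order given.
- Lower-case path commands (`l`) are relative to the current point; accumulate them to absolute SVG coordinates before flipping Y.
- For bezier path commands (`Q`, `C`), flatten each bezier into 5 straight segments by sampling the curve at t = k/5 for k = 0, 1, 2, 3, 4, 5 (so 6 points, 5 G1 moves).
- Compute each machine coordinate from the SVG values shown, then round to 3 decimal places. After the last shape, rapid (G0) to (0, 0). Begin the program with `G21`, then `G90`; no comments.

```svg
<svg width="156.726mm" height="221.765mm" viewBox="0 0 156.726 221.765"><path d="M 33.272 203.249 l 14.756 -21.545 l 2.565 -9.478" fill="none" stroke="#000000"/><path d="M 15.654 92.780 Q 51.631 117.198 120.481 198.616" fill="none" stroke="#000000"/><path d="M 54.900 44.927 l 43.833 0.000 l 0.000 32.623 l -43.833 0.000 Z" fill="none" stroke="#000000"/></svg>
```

G21
G90
G0 X33.272 Y18.516
M3 S535
G1 X48.028 Y40.061 F1350
G1 X50.593 Y49.539
M5
G0 X15.654 Y128.985
M3 S535
G1 X31.360 Y116.938 F1350
G1 X49.695 Y100.331
G1 X70.661 Y79.163
G1 X94.256 Y53.436
G1 X120.481 Y23.149
M5
G0 X54.900 Y176.838
M3 S535
G1 X98.733 Y176.838 F1350
G1 X98.733 Y144.215
G1 X54.900 Y144.215
G1 X54.900 Y176.838
M5
G0 X0.000 Y0.000

viewBox `0 0 156.726 221.765` with mm width/height → 1 unit = 1 mm. Flip: y_m = 221.765 − y_svg.

**Shape 1** — `<path>` open polyline, stroke `#000000` → score (S535, F1350). Machine vertices: (33.272,18.516) → (48.028,40.061) → (50.593,49.539). Open path.

**Shape 2** — `<path>` quadratic bezier, stroke `#000000` → score (S535, F1350). Control points (SVG): P0=(15.654,92.780), P1=(51.631,117.198), P2=(120.481,198.616); sampled at t=k/5. Machine vertices: (15.654,128.985) → (31.360,116.938) → (49.695,100.331) → (70.661,79.163) → (94.256,53.436) → (120.481,23.149). Open path.

**Shape 3** — `<path>` rectangle, stroke `#000000` → score (S535, F1350). Machine vertices: (54.900,176.838) → (98.733,176.838) → (98.733,144.215) → (54.900,144.215) → (54.900,176.838). Closed: final G1 returns to the first vertex.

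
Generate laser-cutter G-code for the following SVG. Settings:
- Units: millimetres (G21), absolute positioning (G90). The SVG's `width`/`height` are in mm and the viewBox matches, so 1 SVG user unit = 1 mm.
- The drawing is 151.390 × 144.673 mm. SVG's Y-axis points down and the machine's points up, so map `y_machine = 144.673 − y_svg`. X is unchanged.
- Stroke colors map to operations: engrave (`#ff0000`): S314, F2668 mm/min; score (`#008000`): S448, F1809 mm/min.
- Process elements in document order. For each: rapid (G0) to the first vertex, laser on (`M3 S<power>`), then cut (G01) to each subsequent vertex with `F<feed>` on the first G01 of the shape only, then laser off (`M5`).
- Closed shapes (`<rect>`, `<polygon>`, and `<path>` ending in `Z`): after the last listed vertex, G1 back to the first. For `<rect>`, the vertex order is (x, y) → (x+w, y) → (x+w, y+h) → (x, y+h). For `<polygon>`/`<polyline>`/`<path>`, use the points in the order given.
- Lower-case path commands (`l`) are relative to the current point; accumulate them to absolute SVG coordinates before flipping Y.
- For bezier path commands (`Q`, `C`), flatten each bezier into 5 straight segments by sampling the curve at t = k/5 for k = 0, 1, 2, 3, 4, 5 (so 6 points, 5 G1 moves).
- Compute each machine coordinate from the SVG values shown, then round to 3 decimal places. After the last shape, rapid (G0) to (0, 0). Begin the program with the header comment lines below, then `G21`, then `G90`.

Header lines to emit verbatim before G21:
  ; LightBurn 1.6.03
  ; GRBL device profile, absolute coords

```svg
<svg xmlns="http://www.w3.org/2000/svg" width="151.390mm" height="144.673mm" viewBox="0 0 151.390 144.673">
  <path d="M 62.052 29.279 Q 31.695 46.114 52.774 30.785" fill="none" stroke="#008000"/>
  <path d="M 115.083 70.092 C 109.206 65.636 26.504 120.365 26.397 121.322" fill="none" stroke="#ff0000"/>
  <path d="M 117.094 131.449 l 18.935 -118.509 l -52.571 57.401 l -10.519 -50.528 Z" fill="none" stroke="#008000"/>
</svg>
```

; LightBurn 1.6.03
; GRBL device profile, absolute coords
G21
G90
G0 X62.052 Y115.394
M3 S448
G01 X51.967 Y109.947 F1809
G01 X45.996 Y107.072
G01 X44.141 Y106.771
G01 X46.400 Y109.043
G01 X52.774 Y113.888
M5
G0 X115.083 Y74.581
M3 S314
G01 X103.613 Y71.056 F2668
G01 X81.357 Y58.749
G01 X55.968 Y43.081
G01 X35.097 Y29.474
G01 X26.397 Y23.351
M5
G0 X117.094 Y13.224
M3 S448
G01 X136.029 Y131.733 F1809
G01 X83.458 Y74.332
G01 X72.939 Y124.860
G01 X117.094 Y13.224
M5
G0 X0.000 Y0.000

Since the viewBox matches the mm dimensions, user units are millimetres directly. The only transform is the Y-flip y_m = 144.673 − y_svg.

Shape 1 is a quadratic bezier drawn with `<path>`. Its stroke #008000 means score at S448, F1809. After flipping Y the toolpath is (62.052,115.394) → (51.967,109.947) → (45.996,107.072) → (44.141,106.771) → (46.400,109.043) → (52.774,113.888).

Shape 2 is a cubic bezier drawn with `<path>`. Its stroke #ff0000 means engrave at S314, F2668. After flipping Y the toolpath is (115.083,74.581) → (103.613,71.056) → (81.357,58.749) → (55.968,43.081) → (35.097,29.474) → (26.397,23.351).

Shape 3 is a closed polygon drawn with `<path>`. Its stroke #008000 means score at S448, F1809. After flipping Y the toolpath is (117.094,13.224) → (136.029,131.733) → (83.458,74.332) → (72.939,124.860) → (117.094,13.224), returning to the start.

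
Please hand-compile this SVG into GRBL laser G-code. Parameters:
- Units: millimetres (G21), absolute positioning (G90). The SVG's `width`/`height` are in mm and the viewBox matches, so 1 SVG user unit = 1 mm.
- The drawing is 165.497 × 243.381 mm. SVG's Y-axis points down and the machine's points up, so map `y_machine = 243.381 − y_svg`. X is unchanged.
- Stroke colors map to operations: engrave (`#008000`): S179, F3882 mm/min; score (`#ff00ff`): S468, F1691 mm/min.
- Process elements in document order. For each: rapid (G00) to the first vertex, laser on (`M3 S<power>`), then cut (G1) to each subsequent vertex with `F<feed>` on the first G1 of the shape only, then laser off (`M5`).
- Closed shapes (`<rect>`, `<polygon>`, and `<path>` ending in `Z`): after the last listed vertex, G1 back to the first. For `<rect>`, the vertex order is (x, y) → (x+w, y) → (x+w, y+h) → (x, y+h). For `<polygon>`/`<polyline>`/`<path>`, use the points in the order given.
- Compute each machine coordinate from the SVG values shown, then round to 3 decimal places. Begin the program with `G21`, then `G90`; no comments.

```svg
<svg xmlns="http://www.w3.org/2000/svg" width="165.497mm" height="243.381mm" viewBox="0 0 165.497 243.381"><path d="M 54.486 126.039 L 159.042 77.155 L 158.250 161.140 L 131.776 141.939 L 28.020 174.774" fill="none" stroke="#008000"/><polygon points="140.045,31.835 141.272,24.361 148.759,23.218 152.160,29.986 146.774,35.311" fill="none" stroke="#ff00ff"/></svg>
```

1 u = 1 mm; y_m = 243.381 − y.

[1] `<path>` open polyline, #008000→engrave S179 F3882: (54.486,117.342) → (159.042,166.226) → (158.250,82.241) → (131.776,101.442) → (28.020,68.607)

[2] `<polygon>` regular polygon, #ff00ff→score S468 F1691: (140.045,211.546) → (141.272,219.020) → (148.759,220.163) → (152.160,213.395) → (146.774,208.070) → (140.045,211.546) (closed)

G21
G90
G00 X54.486 Y117.342
M3 S179
G1 X159.042 Y166.226 F3882
G1 X158.250 Y82.241
G1 X131.776 Y101.442
G1 X28.020 Y68.607
M5
G00 X140.045 Y211.546
M3 S468
G1 X141.272 Y219.020 F1691
G1 X148.759 Y220.163
G1 X152.160 Y213.395
G1 X146.774 Y208.070
G1 X140.045 Y211.546
M5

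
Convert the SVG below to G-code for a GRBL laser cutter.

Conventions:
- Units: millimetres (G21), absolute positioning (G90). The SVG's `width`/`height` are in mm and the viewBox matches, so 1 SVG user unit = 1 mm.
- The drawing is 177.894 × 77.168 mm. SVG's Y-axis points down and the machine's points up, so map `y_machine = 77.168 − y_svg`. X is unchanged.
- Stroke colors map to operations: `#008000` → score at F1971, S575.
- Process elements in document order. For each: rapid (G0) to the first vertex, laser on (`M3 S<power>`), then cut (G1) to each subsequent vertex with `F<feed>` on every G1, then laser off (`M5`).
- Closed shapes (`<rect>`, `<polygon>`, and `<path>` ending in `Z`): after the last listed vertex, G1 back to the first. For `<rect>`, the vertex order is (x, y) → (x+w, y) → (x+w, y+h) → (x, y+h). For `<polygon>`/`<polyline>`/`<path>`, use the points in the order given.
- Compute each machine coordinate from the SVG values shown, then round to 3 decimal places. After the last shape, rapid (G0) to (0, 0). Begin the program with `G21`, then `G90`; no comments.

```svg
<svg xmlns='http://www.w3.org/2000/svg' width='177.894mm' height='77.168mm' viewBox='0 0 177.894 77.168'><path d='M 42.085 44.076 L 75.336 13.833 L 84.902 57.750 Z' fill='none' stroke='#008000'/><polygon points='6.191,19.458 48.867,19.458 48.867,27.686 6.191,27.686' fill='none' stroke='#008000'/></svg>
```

Since the viewBox matches the mm dimensions, user units are millimetres directly. The only transform is the Y-flip y_m = 77.168 − y_svg.

Shape 1 is a regular polygon drawn with `<path>`. Its stroke #008000 means score at S575, F1971. After flipping Y the toolpath is (42.085,33.092) → (75.336,63.335) → (84.902,19.418) → (42.085,33.092), returning to the start.

Shape 2 is a rectangle drawn with `<polygon>`. Its stroke #008000 means score at S575, F1971. After flipping Y the toolpath is (6.191,57.710) → (48.867,57.710) → (48.867,49.482) → (6.191,49.482) → (6.191,57.710), returning to the start.

G21
G90
G0 X42.085 Y33.092
M3 S575
G1 X75.336 Y63.335 F1971
G1 X84.902 Y19.418 F1971
G1 X42.085 Y33.092 F1971
M5
G0 X6.191 Y57.710
M3 S575
G1 X48.867 Y57.710 F1971
G1 X48.867 Y49.482 F1971
G1 X6.191 Y49.482 F1971
G1 X6.191 Y57.710 F1971
M5
G0 X0.000 Y0.000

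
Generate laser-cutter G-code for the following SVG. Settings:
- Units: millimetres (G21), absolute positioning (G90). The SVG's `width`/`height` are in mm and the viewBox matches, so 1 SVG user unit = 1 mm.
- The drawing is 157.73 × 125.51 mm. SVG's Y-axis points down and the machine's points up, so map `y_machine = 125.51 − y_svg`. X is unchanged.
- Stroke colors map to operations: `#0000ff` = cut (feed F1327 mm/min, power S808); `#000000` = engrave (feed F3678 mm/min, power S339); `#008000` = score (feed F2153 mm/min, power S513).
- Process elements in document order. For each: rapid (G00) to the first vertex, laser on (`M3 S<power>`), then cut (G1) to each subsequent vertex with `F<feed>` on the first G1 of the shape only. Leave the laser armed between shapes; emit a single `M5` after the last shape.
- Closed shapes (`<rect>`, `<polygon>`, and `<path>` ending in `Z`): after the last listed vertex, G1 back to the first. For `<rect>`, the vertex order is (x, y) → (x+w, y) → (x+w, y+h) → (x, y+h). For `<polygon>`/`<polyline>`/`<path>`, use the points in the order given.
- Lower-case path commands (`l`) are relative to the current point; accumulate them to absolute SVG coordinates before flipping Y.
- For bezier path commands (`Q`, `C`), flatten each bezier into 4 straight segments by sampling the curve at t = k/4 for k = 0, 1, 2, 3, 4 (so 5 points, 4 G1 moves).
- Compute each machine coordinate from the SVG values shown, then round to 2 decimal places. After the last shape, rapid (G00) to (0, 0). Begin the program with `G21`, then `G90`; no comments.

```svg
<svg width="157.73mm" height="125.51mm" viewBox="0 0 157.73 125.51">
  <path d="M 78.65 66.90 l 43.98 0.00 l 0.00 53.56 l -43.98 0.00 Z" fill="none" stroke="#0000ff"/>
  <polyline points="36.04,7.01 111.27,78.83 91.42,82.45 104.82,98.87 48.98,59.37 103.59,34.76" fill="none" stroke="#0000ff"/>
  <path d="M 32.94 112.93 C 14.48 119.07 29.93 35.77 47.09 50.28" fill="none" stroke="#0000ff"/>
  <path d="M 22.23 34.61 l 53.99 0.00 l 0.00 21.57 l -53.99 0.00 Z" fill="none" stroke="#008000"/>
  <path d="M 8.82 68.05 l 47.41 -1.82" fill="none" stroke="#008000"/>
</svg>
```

G21
G90
G00 X78.65 Y58.61
M3 S808
G1 X122.63 Y58.61 F1327
G1 X122.63 Y5.05
G1 X78.65 Y5.05
G1 X78.65 Y58.61
G00 X36.04 Y118.50
M3 S808
G1 X111.27 Y46.68 F1327
G1 X91.42 Y43.06
G1 X104.82 Y26.64
G1 X48.98 Y66.14
G1 X103.59 Y90.75
G00 X32.94 Y12.58
M3 S808
G1 X24.95 Y21.82 F1327
G1 X26.66 Y47.04
G1 X35.04 Y70.70
G1 X47.09 Y75.23
G00 X22.23 Y90.90
M3 S513
G1 X76.22 Y90.90 F2153
G1 X76.22 Y69.33
G1 X22.23 Y69.33
G1 X22.23 Y90.90
G00 X8.82 Y57.46
M3 S513
G1 X56.23 Y59.28 F2153
M5
G00 X0.00 Y0.00

Since the viewBox matches the mm dimensions, user units are millimetres directly. The only transform is the Y-flip y_m = 125.51 − y_svg.

Shape 1 is a rectangle drawn with `<path>`. Its stroke #0000ff means cut at S808, F1327. After flipping Y the toolpath is (78.65,58.61) → (122.63,58.61) → (122.63,5.05) → (78.65,5.05) → (78.65,58.61), returning to the start.

Shape 2 is a open polyline drawn with `<polyline>`. Its stroke #0000ff means cut at S808, F1327. After flipping Y the toolpath is (36.04,118.50) → (111.27,46.68) → (91.42,43.06) → (104.82,26.64) → (48.98,66.14) → (103.59,90.75).

Shape 3 is a cubic bezier drawn with `<path>`. Its stroke #0000ff means cut at S808, F1327. After flipping Y the toolpath is (32.94,12.58) → (24.95,21.82) → (26.66,47.04) → (35.04,70.70) → (47.09,75.23).

Shape 4 is a rectangle drawn with `<path>`. Its stroke #008000 means score at S513, F2153. After flipping Y the toolpath is (22.23,90.90) → (76.22,90.90) → (76.22,69.33) → (22.23,69.33) → (22.23,90.90), returning to the start.

Shape 5 is a line segment drawn with `<path>`. Its stroke #008000 means score at S513, F2153. After flipping Y the toolpath is (8.82,57.46) → (56.23,59.28).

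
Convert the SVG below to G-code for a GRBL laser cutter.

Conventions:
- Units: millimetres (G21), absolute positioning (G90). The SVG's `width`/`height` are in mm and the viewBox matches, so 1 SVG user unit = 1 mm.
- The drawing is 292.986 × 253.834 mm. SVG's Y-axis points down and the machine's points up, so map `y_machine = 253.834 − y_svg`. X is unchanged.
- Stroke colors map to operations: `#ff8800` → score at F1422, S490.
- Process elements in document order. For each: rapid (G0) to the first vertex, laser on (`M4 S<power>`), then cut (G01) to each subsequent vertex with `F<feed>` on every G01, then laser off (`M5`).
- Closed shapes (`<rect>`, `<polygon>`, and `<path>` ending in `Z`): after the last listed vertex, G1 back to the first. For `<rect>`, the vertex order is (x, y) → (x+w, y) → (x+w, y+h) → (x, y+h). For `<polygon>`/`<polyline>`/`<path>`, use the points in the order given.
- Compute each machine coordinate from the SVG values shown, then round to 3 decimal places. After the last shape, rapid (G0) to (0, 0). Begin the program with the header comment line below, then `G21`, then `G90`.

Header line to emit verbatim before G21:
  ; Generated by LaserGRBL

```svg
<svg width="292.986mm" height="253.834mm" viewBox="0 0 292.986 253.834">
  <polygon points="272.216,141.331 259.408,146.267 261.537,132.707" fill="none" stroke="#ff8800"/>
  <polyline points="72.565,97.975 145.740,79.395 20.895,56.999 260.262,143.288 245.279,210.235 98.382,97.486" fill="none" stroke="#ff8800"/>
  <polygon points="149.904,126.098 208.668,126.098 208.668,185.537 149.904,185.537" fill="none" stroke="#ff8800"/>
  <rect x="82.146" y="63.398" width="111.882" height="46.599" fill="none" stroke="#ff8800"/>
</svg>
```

1 u = 1 mm; y_m = 253.834 − y.

[1] `<polygon>` regular polygon, #ff8800→score S490 F1422: (272.216,112.503) → (259.408,107.567) → (261.537,121.127) → (272.216,112.503) (closed)

[2] `<polyline>` open polyline, #ff8800→score S490 F1422: (72.565,155.859) → (145.740,174.439) → (20.895,196.835) → (260.262,110.546) → (245.279,43.599) → (98.382,156.348)

[3] `<polygon>` rectangle, #ff8800→score S490 F1422: (149.904,127.736) → (208.668,127.736) → (208.668,68.297) → (149.904,68.297) → (149.904,127.736) (closed)

[4] `<rect>` rectangle, #ff8800→score S490 F1422: (82.146,190.436) → (194.028,190.436) → (194.028,143.837) → (82.146,143.837) → (82.146,190.436) (closed)

; Generated by LaserGRBL
G21
G90
G0 X272.216 Y112.503
M4 S490
G01 X259.408 Y107.567 F1422
G01 X261.537 Y121.127 F1422
G01 X272.216 Y112.503 F1422
M5
G0 X72.565 Y155.859
M4 S490
G01 X145.740 Y174.439 F1422
G01 X20.895 Y196.835 F1422
G01 X260.262 Y110.546 F1422
G01 X245.279 Y43.599 F1422
G01 X98.382 Y156.348 F1422
M5
G0 X149.904 Y127.736
M4 S490
G01 X208.668 Y127.736 F1422
G01 X208.668 Y68.297 F1422
G01 X149.904 Y68.297 F1422
G01 X149.904 Y127.736 F1422
M5
G0 X82.146 Y190.436
M4 S490
G01 X194.028 Y190.436 F1422
G01 X194.028 Y143.837 F1422
G01 X82.146 Y143.837 F1422
G01 X82.146 Y190.436 F1422
M5
G0 X0.000 Y0.000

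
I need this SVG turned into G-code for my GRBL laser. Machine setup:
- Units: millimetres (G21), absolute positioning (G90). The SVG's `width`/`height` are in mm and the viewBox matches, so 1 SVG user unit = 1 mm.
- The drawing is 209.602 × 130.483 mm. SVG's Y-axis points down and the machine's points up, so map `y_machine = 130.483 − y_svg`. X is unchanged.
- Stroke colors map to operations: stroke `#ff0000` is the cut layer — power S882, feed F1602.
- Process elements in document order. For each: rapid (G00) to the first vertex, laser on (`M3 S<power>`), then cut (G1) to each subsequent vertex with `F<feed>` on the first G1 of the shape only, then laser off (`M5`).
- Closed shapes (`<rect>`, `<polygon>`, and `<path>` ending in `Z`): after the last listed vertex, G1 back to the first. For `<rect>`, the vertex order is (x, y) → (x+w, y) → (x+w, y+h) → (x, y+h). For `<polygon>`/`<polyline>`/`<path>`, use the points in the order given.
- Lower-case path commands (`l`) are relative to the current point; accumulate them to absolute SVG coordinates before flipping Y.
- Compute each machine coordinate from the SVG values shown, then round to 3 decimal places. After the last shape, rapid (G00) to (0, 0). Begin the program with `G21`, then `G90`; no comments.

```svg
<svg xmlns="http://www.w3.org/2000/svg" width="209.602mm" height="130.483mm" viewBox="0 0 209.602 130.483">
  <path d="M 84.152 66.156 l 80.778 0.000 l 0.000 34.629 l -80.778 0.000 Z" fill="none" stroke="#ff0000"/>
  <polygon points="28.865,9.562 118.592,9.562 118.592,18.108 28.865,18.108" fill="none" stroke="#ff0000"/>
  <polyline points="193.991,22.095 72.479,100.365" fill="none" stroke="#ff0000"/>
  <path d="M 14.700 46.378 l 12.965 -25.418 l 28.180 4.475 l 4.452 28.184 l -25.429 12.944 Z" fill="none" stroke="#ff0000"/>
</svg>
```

Since the viewBox matches the mm dimensions, user units are millimetres directly. The only transform is the Y-flip y_m = 130.483 − y_svg.

Shape 1 is a rectangle drawn with `<path>`. Its stroke #ff0000 means cut at S882, F1602. After flipping Y the toolpath is (84.152,64.327) → (164.930,64.327) → (164.930,29.698) → (84.152,29.698) → (84.152,64.327), returning to the start.

Shape 2 is a rectangle drawn with `<polygon>`. Its stroke #ff0000 means cut at S882, F1602. After flipping Y the toolpath is (28.865,120.921) → (118.592,120.921) → (118.592,112.375) → (28.865,112.375) → (28.865,120.921), returning to the start.

Shape 3 is a line segment drawn with `<polyline>`. Its stroke #ff0000 means cut at S882, F1602. After flipping Y the toolpath is (193.991,108.388) → (72.479,30.118).

Shape 4 is a regular polygon drawn with `<path>`. Its stroke #ff0000 means cut at S882, F1602. After flipping Y the toolpath is (14.700,84.105) → (27.665,109.523) → (55.845,105.048) → (60.297,76.864) → (34.868,63.920) → (14.700,84.105), returning to the start.

G21
G90
G00 X84.152 Y64.327
M3 S882
G1 X164.930 Y64.327 F1602
G1 X164.930 Y29.698
G1 X84.152 Y29.698
G1 X84.152 Y64.327
M5
G00 X28.865 Y120.921
M3 S882
G1 X118.592 Y120.921 F1602
G1 X118.592 Y112.375
G1 X28.865 Y112.375
G1 X28.865 Y120.921
M5
G00 X193.991 Y108.388
M3 S882
G1 X72.479 Y30.118 F1602
M5
G00 X14.700 Y84.105
M3 S882
G1 X27.665 Y109.523 F1602
G1 X55.845 Y105.048
G1 X60.297 Y76.864
G1 X34.868 Y63.920
G1 X14.700 Y84.105
M5
G00 X0.000 Y0.000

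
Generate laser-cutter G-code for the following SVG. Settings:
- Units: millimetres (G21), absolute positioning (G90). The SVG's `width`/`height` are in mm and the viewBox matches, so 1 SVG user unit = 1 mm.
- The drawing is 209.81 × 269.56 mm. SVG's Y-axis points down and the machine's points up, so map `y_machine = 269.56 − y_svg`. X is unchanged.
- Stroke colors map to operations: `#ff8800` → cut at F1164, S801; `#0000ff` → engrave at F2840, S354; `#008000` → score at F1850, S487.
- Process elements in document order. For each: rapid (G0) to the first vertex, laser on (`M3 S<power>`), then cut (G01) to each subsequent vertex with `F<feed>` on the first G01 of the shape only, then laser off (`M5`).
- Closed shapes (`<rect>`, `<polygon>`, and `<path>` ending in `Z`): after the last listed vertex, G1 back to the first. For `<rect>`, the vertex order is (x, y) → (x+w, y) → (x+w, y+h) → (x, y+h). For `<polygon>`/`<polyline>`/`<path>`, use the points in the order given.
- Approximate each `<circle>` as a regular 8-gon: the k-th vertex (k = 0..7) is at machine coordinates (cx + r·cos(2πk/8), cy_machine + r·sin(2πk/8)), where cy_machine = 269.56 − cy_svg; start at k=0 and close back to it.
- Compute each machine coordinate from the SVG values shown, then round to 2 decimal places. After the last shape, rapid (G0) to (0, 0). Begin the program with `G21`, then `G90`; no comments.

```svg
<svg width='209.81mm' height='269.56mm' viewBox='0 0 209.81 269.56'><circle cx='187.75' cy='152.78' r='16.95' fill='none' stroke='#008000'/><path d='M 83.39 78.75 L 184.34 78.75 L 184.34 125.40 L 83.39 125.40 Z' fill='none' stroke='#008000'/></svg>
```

Since the viewBox matches the mm dimensions, user units are millimetres directly. The only transform is the Y-flip y_m = 269.56 − y_svg.

Shape 1 is a circle drawn with `<circle>`. Its stroke #008000 means score at S487, F1850. After flipping Y the toolpath is (204.70,116.78) → (199.74,128.77) → (187.75,133.73) → (175.76,128.77) → (170.80,116.78) → (175.76,104.79) → (187.75,99.83) → (199.74,104.79) → (204.70,116.78), returning to the start.

Shape 2 is a rectangle drawn with `<path>`. Its stroke #008000 means score at S487, F1850. After flipping Y the toolpath is (83.39,190.81) → (184.34,190.81) → (184.34,144.16) → (83.39,144.16) → (83.39,190.81), returning to the start.

G21
G90
G0 X204.70 Y116.78
M3 S487
G01 X199.74 Y128.77 F1850
G01 X187.75 Y133.73
G01 X175.76 Y128.77
G01 X170.80 Y116.78
G01 X175.76 Y104.79
G01 X187.75 Y99.83
G01 X199.74 Y104.79
G01 X204.70 Y116.78
M5
G0 X83.39 Y190.81
M3 S487
G01 X184.34 Y190.81 F1850
G01 X184.34 Y144.16
G01 X83.39 Y144.16
G01 X83.39 Y190.81
M5
G0 X0.00 Y0.00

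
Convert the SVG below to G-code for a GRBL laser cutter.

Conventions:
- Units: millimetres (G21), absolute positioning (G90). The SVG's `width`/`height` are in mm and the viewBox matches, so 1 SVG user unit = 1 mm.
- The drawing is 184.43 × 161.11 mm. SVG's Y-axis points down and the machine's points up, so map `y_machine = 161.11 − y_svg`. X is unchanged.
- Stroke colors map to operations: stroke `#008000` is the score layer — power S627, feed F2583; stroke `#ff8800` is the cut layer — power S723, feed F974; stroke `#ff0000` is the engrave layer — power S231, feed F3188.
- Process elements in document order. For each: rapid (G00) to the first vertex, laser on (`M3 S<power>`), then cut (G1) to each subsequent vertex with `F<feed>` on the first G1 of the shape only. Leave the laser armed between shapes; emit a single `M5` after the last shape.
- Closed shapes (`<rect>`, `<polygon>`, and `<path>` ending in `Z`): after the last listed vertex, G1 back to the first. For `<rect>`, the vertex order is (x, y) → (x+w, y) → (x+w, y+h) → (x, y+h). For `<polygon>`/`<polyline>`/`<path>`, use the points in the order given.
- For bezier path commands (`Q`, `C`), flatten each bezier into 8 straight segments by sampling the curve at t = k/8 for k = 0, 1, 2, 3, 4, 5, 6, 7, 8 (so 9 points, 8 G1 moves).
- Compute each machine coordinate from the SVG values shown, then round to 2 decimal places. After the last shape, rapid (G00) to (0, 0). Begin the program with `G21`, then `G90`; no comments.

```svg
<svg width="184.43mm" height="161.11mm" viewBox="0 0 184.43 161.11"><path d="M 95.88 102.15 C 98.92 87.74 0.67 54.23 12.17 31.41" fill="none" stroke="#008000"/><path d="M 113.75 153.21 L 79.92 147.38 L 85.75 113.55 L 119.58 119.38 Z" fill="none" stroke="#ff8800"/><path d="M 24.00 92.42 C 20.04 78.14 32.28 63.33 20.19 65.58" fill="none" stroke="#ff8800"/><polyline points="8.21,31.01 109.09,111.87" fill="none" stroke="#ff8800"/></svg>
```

Since the viewBox matches the mm dimensions, user units are millimetres directly. The only transform is the Y-flip y_m = 161.11 − y_svg.

Shape 1 is a cubic bezier drawn with `<path>`. Its stroke #008000 means score at S627, F2583. After flipping Y the toolpath is (95.88,58.96) → (92.68,65.20) → (82.47,72.88) → (67.70,81.66) → (50.85,91.18) → (34.40,101.09) → (20.83,111.05) → (12.59,120.70) → (12.17,129.70).

Shape 2 is a regular polygon drawn with `<path>`. Its stroke #ff8800 means cut at S723, F974. After flipping Y the toolpath is (113.75,7.90) → (79.92,13.73) → (85.75,47.56) → (119.58,41.73) → (113.75,7.90), returning to the start.

Shape 3 is a cubic bezier drawn with `<path>`. Its stroke #ff8800 means cut at S723, F974. After flipping Y the toolpath is (24.00,68.69) → (23.20,74.04) → (23.43,79.22) → (24.24,84.05) → (25.14,88.31) → (25.66,91.79) → (25.33,94.29) → (23.66,95.61) → (20.19,95.53).

Shape 4 is a line segment drawn with `<polyline>`. Its stroke #ff8800 means cut at S723, F974. After flipping Y the toolpath is (8.21,130.10) → (109.09,49.24).

G21
G90
G00 X95.88 Y58.96
M3 S627
G1 X92.68 Y65.20 F2583
G1 X82.47 Y72.88
G1 X67.70 Y81.66
G1 X50.85 Y91.18
G1 X34.40 Y101.09
G1 X20.83 Y111.05
G1 X12.59 Y120.70
G1 X12.17 Y129.70
G00 X113.75 Y7.90
M3 S723
G1 X79.92 Y13.73 F974
G1 X85.75 Y47.56
G1 X119.58 Y41.73
G1 X113.75 Y7.90
G00 X24.00 Y68.69
M3 S723
G1 X23.20 Y74.04 F974
G1 X23.43 Y79.22
G1 X24.24 Y84.05
G1 X25.14 Y88.31
G1 X25.66 Y91.79
G1 X25.33 Y94.29
G1 X23.66 Y95.61
G1 X20.19 Y95.53
G00 X8.21 Y130.10
M3 S723
G1 X109.09 Y49.24 F974
M5
G00 X0.00 Y0.00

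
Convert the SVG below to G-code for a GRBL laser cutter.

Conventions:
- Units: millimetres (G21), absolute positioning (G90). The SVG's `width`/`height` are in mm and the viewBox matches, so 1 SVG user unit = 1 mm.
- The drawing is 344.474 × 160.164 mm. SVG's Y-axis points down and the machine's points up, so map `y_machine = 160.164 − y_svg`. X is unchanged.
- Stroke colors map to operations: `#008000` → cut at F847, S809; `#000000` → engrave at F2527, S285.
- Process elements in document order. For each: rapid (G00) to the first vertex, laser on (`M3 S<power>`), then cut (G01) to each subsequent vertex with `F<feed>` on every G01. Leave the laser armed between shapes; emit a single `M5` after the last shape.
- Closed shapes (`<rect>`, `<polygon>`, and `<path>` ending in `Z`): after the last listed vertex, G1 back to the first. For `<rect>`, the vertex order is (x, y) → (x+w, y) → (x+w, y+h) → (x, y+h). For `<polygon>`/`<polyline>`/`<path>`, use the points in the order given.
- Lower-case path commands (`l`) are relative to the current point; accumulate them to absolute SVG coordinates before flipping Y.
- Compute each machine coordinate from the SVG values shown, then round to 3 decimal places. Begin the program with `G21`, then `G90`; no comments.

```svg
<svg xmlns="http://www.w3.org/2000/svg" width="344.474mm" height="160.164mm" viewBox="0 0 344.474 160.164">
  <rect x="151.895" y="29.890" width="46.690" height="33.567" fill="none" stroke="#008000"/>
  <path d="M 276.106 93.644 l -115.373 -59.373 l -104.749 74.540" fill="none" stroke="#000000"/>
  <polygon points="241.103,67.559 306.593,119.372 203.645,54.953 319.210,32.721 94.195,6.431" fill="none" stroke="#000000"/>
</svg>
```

G21
G90
G00 X151.895 Y130.274
M3 S809
G01 X198.585 Y130.274 F847
G01 X198.585 Y96.707 F847
G01 X151.895 Y96.707 F847
G01 X151.895 Y130.274 F847
G00 X276.106 Y66.520
M3 S285
G01 X160.733 Y125.893 F2527
G01 X55.984 Y51.353 F2527
G00 X241.103 Y92.605
M3 S285
G01 X306.593 Y40.792 F2527
G01 X203.645 Y105.211 F2527
G01 X319.210 Y127.443 F2527
G01 X94.195 Y153.733 F2527
G01 X241.103 Y92.605 F2527
M5

1 u = 1 mm; y_m = 160.164 − y.

[1] `<rect>` rectangle, #008000→cut S809 F847: (151.895,130.274) → (198.585,130.274) → (198.585,96.707) → (151.895,96.707) → (151.895,130.274) (closed)

[2] `<path>` open polyline, #000000→engrave S285 F2527: (276.106,66.520) → (160.733,125.893) → (55.984,51.353)

[3] `<polygon>` closed polygon, #000000→engrave S285 F2527: (241.103,92.605) → (306.593,40.792) → (203.645,105.211) → (319.210,127.443) → (94.195,153.733) → (241.103,92.605) (closed)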